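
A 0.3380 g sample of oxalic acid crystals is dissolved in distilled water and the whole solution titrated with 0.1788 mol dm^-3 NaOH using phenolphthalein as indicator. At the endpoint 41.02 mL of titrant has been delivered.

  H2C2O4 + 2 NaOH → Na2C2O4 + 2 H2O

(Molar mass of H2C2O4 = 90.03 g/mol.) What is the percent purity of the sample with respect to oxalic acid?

97.68 %

n(NaOH) = 0.04102 L × 0.1788 mol/L = 7.334 × 10^-3 mol
From the 1:2 ratio, n(H2C2O4) = 1/2 × 7.334 × 10^-3 = 3.667 × 10^-3 mol
mass of H2C2O4 = 3.667 × 10^-3 × 90.03 g/mol = 0.3302 g
% H2C2O4 = 0.3302 / 0.3380 × 100 = 97.68 %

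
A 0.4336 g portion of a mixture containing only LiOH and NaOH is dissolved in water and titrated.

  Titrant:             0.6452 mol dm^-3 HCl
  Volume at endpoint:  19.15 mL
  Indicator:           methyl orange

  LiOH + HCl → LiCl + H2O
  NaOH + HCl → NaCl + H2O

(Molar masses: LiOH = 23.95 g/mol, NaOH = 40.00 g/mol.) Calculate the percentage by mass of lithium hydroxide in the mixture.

n(HCl) = 0.01915 × 0.6452 = 0.01236 mol
Let x = n(LiOH), y = n(NaOH).
Titrant: 1x + 1y = 0.01236;  mass: 23.95x + 40.00y = 0.4336
Solving, x = 3.777 × 10^-3 mol, y = 8.578 × 10^-3 mol
mass of LiOH = 3.777 × 10^-3 × 23.95 = 0.09046 g
% LiOH = 0.09046 / 0.4336 × 100 = 20.86 %

20.86 %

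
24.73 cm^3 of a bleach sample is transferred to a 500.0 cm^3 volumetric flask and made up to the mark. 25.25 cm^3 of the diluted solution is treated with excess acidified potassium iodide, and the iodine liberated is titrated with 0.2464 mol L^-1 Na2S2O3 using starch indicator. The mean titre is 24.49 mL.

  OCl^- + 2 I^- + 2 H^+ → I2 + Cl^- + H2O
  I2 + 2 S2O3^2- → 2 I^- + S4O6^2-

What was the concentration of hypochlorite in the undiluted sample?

n(S2O3^2-) = 0.02449 × 0.2464 = 6.034 × 10^-3 mol
n(I2) = n(S2O3^2-)/2 = 3.017 × 10^-3 mol
n(OCl^-) in the aliquot = 3.017 × 10^-3 mol (1:1 ratio)
[OCl^-]_dilute = 3.017 × 10^-3 / 0.02525 = 0.1195 mol/L
[OCl^-]_original = 0.1195 × 500.0/24.73 = 2.416 mol/L

2.416 mol/L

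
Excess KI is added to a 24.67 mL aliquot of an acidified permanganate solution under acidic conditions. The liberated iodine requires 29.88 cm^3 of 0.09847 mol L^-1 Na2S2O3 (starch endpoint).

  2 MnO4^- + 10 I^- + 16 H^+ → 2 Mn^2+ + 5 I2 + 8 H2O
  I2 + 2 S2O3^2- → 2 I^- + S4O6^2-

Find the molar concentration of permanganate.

n(S2O3^2-) = 0.02988 × 0.09847 = 2.942 × 10^-3 mol
n(I2) = n(S2O3^2-)/2 = 1.471 × 10^-3 mol
From the 2:5 ratio, n(MnO4^-) in the aliquot = 2/5 × 1.471 × 10^-3 = 5.885 × 10^-4 mol
[MnO4^-] = 5.885 × 10^-4 / 0.02467 = 0.02385 mol/L

0.02385 mol/L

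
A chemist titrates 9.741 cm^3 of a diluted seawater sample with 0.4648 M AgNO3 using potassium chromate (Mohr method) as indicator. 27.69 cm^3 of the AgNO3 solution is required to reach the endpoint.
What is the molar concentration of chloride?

1.321 M

Ag^+ + Cl^- → AgCl(s)
n(AgNO3) = 0.02769 L × 0.4648 mol/L = 0.01287 mol
n(Cl-) = 0.01287 mol (1:1 mole ratio)
[Cl-] = 0.01287 mol / 0.009741 L = 1.321 mol/L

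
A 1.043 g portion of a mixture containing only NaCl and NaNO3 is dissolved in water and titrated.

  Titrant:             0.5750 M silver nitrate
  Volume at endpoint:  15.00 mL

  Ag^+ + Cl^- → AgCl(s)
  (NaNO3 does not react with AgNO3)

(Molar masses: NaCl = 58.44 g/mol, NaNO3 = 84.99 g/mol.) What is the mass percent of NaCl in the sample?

48.33 %

n(AgNO3) = 0.01500 × 0.5750 = 8.625 × 10^-3 mol
Let x = n(NaCl), y = n(NaNO3).
Titrant: 1x = 8.625 × 10^-3;  mass: 58.44x + 84.99y = 1.043
Solving, x = 8.625 × 10^-3 mol, y = 6.341 × 10^-3 mol
mass of NaCl = 8.625 × 10^-3 × 58.44 = 0.5040 g
% NaCl = 0.5040 / 1.043 × 100 = 48.33 %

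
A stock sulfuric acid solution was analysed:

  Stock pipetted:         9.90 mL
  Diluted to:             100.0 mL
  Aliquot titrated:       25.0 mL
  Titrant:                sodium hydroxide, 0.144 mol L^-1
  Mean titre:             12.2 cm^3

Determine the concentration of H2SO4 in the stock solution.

H2SO4 + 2 NaOH → Na2SO4 + 2 H2O
n(NaOH) = 0.0122 × 0.144 = 1.76 × 10^-3 mol
From the 1:2 ratio, n(H2SO4) in the aliquot = 1/2 × 1.76 × 10^-3 = 8.78 × 10^-4 mol
[H2SO4]_dilute = 8.78 × 10^-4 / 0.0250 = 0.0351 mol/L
Dilution factor = 100.0 / 9.90 = 10.10
[H2SO4]_stock = 0.0351 × 10.10 = 0.355 mol/L

0.355 mol/L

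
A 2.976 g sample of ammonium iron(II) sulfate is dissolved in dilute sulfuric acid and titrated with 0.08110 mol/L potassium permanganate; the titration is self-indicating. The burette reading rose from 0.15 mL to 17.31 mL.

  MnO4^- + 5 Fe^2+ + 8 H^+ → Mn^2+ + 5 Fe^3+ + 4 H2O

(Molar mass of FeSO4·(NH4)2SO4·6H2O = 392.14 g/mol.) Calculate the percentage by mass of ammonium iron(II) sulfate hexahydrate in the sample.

91.69 %

n(KMnO4) = 0.01716 L × 0.08110 mol/L = 1.392 × 10^-3 mol
From the 5:1 ratio, n(FeSO4·(NH4)2SO4·6H2O) = 5/1 × 1.392 × 10^-3 = 6.958 × 10^-3 mol
mass of FeSO4·(NH4)2SO4·6H2O = 6.958 × 10^-3 × 392.14 g/mol = 2.729 g
% FeSO4·(NH4)2SO4·6H2O = 2.729 / 2.976 × 100 = 91.69 %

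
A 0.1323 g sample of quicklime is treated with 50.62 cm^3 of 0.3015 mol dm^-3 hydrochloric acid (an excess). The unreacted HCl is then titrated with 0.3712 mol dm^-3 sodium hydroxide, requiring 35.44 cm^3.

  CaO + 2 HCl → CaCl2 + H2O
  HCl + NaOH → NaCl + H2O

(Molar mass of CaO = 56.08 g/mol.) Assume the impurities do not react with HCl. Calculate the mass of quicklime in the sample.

0.05907 g

n(HCl) added = 0.05062 × 0.3015 = 0.01526 mol
n(NaOH) used in back-titration = 0.03544 × 0.3712 = 0.01316 mol
n(HCl) left over = 0.01316 mol (1:1 ratio)
n(HCl) consumed by analyte = 0.01526 − 0.01316 = 2.107 × 10^-3 mol
From the 1:2 ratio, n(CaO) = 1/2 × 2.107 × 10^-3 = 1.053 × 10^-3 mol
mass of CaO = 1.053 × 10^-3 × 56.08 = 0.05907 g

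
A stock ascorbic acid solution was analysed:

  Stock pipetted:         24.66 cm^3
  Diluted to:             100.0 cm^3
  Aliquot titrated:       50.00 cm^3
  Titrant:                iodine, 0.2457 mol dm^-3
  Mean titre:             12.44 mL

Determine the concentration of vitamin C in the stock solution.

0.2479 mol/L

C6H8O6 + I2 → C6H6O6 + 2 HI
n(I2) = 0.01244 × 0.2457 = 3.057 × 10^-3 mol
n(C6H8O6) in the aliquot = 3.057 × 10^-3 mol (1:1 ratio)
[C6H8O6]_dilute = 3.057 × 10^-3 / 0.05000 = 0.06113 mol/L
Dilution factor = 100.0 / 24.66 = 4.055
[C6H8O6]_stock = 0.06113 × 4.055 = 0.2479 mol/L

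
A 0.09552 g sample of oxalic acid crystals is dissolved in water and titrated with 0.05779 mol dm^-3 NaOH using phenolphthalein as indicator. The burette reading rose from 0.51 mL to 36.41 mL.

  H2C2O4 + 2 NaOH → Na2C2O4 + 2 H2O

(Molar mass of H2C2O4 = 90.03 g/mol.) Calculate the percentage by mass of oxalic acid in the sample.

97.77 %

n(NaOH) = 0.03590 L × 0.05779 mol/L = 2.075 × 10^-3 mol
From the 1:2 ratio, n(H2C2O4) = 1/2 × 2.075 × 10^-3 = 1.037 × 10^-3 mol
mass of H2C2O4 = 1.037 × 10^-3 × 90.03 g/mol = 0.09339 g
% H2C2O4 = 0.09339 / 0.09552 × 100 = 97.77 %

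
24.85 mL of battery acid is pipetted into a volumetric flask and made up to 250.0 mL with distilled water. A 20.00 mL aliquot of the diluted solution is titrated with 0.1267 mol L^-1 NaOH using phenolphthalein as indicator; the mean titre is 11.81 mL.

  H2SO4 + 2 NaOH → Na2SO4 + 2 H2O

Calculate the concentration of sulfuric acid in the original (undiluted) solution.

n(NaOH) = 0.01181 × 0.1267 = 1.496 × 10^-3 mol
From the 1:2 ratio, n(H2SO4) in the aliquot = 1/2 × 1.496 × 10^-3 = 7.482 × 10^-4 mol
[H2SO4]_dilute = 7.482 × 10^-4 / 0.02000 = 0.03741 mol/L
Dilution factor = 250.0 / 24.85 = 10.06
[H2SO4]_stock = 0.03741 × 10.06 = 0.3763 mol/L

0.3763 mol/L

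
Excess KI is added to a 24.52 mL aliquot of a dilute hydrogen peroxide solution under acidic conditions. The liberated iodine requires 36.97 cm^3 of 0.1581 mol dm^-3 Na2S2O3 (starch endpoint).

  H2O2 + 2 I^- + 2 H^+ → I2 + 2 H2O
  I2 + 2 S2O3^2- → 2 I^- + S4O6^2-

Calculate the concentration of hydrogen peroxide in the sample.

0.1192 mol/L

n(S2O3^2-) = 0.03697 × 0.1581 = 5.845 × 10^-3 mol
n(I2) = n(S2O3^2-)/2 = 2.922 × 10^-3 mol
n(H2O2) in the aliquot = 2.922 × 10^-3 mol (1:1 ratio)
[H2O2] = 2.922 × 10^-3 / 0.02452 = 0.1192 mol/L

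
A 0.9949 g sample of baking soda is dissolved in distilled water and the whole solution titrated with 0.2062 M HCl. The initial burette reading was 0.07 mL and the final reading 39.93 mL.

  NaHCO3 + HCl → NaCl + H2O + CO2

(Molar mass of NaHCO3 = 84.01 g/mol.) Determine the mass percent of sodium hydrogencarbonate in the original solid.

69.40 %

n(HCl) = 0.03986 L × 0.2062 mol/L = 8.219 × 10^-3 mol
n(NaHCO3) = 8.219 × 10^-3 mol (1:1 ratio)
mass of NaHCO3 = 8.219 × 10^-3 × 84.01 g/mol = 0.6905 g
% NaHCO3 = 0.6905 / 0.9949 × 100 = 69.40 %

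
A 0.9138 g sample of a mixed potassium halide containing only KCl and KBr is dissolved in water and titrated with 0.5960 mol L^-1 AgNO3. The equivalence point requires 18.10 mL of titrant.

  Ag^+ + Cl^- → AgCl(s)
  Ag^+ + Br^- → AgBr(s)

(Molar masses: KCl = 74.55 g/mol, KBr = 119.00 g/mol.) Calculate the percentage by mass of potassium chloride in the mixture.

67.89 %

n(AgNO3) = 0.01810 × 0.5960 = 0.01079 mol
Let x = n(KCl), y = n(KBr).
Titrant: 1x + 1y = 0.01079;  mass: 74.55x + 119.00y = 0.9138
Solving, x = 8.322 × 10^-3 mol, y = 2.465 × 10^-3 mol
mass of KCl = 8.322 × 10^-3 × 74.55 = 0.6204 g
% KCl = 0.6204 / 0.9138 × 100 = 67.89 %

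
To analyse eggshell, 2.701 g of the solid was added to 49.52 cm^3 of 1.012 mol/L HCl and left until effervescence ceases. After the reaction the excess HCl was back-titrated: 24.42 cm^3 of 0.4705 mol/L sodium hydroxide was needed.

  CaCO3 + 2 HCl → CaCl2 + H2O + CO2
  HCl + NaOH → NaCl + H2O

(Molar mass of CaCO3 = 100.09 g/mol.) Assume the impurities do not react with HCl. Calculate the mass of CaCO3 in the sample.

1.933 g

n(HCl) added = 0.04952 × 1.012 = 0.05011 mol
n(NaOH) used in back-titration = 0.02442 × 0.4705 = 0.01149 mol
n(HCl) left over = 0.01149 mol (1:1 ratio)
n(HCl) consumed by analyte = 0.05011 − 0.01149 = 0.03862 mol
From the 1:2 ratio, n(CaCO3) = 1/2 × 0.03862 = 0.01931 mol
mass of CaCO3 = 0.01931 × 100.09 = 1.933 g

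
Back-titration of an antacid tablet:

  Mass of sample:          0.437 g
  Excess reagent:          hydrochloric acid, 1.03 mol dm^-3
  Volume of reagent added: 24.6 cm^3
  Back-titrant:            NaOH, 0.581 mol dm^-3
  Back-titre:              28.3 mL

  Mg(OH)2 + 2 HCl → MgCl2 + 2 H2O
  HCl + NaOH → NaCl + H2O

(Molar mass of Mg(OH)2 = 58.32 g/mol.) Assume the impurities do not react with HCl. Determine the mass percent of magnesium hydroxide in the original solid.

59.4 %

n(HCl) added = 0.0246 × 1.03 = 0.0253 mol
n(NaOH) used in back-titration = 0.0283 × 0.581 = 0.0164 mol
n(HCl) left over = 0.0164 mol (1:1 ratio)
n(HCl) consumed by analyte = 0.0253 − 0.0164 = 8.90 × 10^-3 mol
From the 1:2 ratio, n(Mg(OH)2) = 1/2 × 8.90 × 10^-3 = 4.45 × 10^-3 mol
mass of Mg(OH)2 = 4.45 × 10^-3 × 58.32 = 0.259 g
% Mg(OH)2 = 0.259 / 0.437 × 100 = 59.4 %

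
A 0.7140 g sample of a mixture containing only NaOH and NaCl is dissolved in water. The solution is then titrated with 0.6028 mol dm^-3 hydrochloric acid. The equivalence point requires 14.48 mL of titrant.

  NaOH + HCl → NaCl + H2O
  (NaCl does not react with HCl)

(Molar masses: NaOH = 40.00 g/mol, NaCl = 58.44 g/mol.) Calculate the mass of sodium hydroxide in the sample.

n(HCl) = 0.01448 × 0.6028 = 8.729 × 10^-3 mol
Let x = n(NaOH), y = n(NaCl).
Titrant: 1x = 8.729 × 10^-3;  mass: 40.00x + 58.44y = 0.7140
Solving, x = 8.729 × 10^-3 mol, y = 6.243 × 10^-3 mol
mass of NaOH = 8.729 × 10^-3 × 40.00 = 0.3491 g

0.3491 g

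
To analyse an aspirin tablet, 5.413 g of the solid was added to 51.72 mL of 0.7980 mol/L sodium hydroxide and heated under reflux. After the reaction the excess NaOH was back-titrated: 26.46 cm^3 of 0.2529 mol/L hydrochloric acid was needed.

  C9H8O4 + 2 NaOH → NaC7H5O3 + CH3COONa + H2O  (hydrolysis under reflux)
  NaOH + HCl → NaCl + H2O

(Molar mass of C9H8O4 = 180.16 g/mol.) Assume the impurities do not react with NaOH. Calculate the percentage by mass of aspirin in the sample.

n(NaOH) added = 0.05172 × 0.7980 = 0.04127 mol
n(HCl) used in back-titration = 0.02646 × 0.2529 = 6.692 × 10^-3 mol
n(NaOH) left over = 6.692 × 10^-3 mol (1:1 ratio)
n(NaOH) consumed by analyte = 0.04127 − 6.692 × 10^-3 = 0.03458 mol
From the 1:2 ratio, n(C9H8O4) = 1/2 × 0.03458 = 0.01729 mol
mass of C9H8O4 = 0.01729 × 180.16 = 3.115 g
% C9H8O4 = 3.115 / 5.413 × 100 = 57.55 %

57.55 %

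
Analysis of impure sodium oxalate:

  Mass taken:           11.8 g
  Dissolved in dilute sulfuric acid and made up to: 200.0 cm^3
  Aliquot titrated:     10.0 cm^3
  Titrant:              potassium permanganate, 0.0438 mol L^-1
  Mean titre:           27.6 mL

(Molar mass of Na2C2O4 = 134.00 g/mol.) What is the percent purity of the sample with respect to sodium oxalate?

68.6 %

2 MnO4^- + 5 C2O4^2- + 16 H^+ → 2 Mn^2+ + 10 CO2 + 8 H2O
n(KMnO4) per titration = 0.0276 × 0.0438 = 1.21 × 10^-3 mol
From the 5:2 ratio, n(Na2C2O4) in each aliquot = 5/2 × 1.21 × 10^-3 = 3.02 × 10^-3 mol
n(Na2C2O4) in the whole flask = 3.02 × 10^-3 × 200.0/10.0 = 0.0604 mol
mass of Na2C2O4 = 0.0604 × 134.00 = 8.10 g
% Na2C2O4 = 8.10 / 11.8 × 100 = 68.6 %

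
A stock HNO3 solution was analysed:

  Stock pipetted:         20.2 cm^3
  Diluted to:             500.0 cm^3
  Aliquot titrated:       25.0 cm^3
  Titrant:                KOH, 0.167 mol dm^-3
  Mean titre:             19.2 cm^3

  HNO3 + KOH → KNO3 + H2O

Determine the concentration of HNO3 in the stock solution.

n(KOH) = 0.0192 × 0.167 = 3.21 × 10^-3 mol
n(HNO3) in the aliquot = 3.21 × 10^-3 mol (1:1 ratio)
[HNO3]_dilute = 3.21 × 10^-3 / 0.0250 = 0.128 mol/L
Dilution factor = 500.0 / 20.2 = 24.75
[HNO3]_stock = 0.128 × 24.75 = 3.17 mol/L

3.17 mol/L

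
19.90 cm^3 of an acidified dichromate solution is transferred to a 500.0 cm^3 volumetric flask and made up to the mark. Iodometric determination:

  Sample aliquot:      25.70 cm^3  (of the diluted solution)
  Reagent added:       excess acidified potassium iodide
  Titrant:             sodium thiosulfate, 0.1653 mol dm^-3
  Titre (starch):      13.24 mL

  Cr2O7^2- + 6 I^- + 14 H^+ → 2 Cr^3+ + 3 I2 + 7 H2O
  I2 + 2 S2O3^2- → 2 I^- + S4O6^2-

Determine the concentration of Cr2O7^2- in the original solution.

0.3566 mol/L

n(S2O3^2-) = 0.01324 × 0.1653 = 2.189 × 10^-3 mol
n(I2) = n(S2O3^2-)/2 = 1.094 × 10^-3 mol
From the 1:3 ratio, n(Cr2O7^2-) in the aliquot = 1/3 × 1.094 × 10^-3 = 3.648 × 10^-4 mol
[Cr2O7^2-]_dilute = 3.648 × 10^-4 / 0.02570 = 0.01419 mol/L
[Cr2O7^2-]_original = 0.01419 × 500.0/19.90 = 0.3566 mol/L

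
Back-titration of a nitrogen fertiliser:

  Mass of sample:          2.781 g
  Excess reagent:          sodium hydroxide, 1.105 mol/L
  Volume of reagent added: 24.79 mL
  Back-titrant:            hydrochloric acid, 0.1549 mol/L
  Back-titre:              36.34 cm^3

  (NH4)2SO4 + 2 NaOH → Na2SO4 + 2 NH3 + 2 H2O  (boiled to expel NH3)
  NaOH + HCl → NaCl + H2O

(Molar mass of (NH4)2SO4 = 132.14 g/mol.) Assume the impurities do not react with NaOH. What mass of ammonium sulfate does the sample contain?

n(NaOH) added = 0.02479 × 1.105 = 0.02739 mol
n(HCl) used in back-titration = 0.03634 × 0.1549 = 5.629 × 10^-3 mol
n(NaOH) left over = 5.629 × 10^-3 mol (1:1 ratio)
n(NaOH) consumed by analyte = 0.02739 − 5.629 × 10^-3 = 0.02176 mol
From the 1:2 ratio, n((NH4)2SO4) = 1/2 × 0.02176 = 0.01088 mol
mass of (NH4)2SO4 = 0.01088 × 132.14 = 1.438 g

1.438 g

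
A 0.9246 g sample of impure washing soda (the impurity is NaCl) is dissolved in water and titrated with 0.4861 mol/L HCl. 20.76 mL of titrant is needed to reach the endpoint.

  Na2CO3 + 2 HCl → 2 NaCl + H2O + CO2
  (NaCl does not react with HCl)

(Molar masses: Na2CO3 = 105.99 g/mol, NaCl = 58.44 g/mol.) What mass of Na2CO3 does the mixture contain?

n(HCl) = 0.02076 × 0.4861 = 0.01009 mol
Let x = n(Na2CO3), y = n(NaCl).
Titrant: 2x = 0.01009;  mass: 105.99x + 58.44y = 0.9246
Solving, x = 5.046 × 10^-3 mol, y = 6.670 × 10^-3 mol
mass of Na2CO3 = 5.046 × 10^-3 × 105.99 = 0.5348 g

0.5348 g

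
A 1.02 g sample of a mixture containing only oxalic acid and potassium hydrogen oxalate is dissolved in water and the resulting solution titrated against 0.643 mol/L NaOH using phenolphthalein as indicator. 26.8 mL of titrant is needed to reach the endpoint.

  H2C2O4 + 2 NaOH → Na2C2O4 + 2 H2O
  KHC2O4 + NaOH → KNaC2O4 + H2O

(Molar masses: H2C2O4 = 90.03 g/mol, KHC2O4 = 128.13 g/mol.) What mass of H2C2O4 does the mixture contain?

0.643 g

n(NaOH) = 0.0268 × 0.643 = 0.0172 mol
Let x = n(H2C2O4), y = n(KHC2O4).
Titrant: 2x + 1y = 0.0172;  mass: 90.03x + 128.13y = 1.02
Solving, x = 7.15 × 10^-3 mol, y = 2.94 × 10^-3 mol
mass of H2C2O4 = 7.15 × 10^-3 × 90.03 = 0.643 g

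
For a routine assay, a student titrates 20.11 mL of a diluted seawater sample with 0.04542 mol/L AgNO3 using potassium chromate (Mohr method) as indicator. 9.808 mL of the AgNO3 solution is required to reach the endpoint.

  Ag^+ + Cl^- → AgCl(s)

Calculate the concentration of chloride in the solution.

n(AgNO3) = 0.009808 L × 0.04542 mol/L = 4.455 × 10^-4 mol
n(Cl-) = 4.455 × 10^-4 mol (1:1 mole ratio)
[Cl-] = 4.455 × 10^-4 mol / 0.02011 L = 0.02215 mol/L

0.02215 mol/L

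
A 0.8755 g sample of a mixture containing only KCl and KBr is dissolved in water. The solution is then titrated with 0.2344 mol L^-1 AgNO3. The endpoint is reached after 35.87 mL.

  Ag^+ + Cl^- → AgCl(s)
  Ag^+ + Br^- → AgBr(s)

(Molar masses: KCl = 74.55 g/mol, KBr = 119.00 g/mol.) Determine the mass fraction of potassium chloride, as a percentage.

n(AgNO3) = 0.03587 × 0.2344 = 8.408 × 10^-3 mol
Let x = n(KCl), y = n(KBr).
Titrant: 1x + 1y = 8.408 × 10^-3;  mass: 74.55x + 119.00y = 0.8755
Solving, x = 2.813 × 10^-3 mol, y = 5.595 × 10^-3 mol
mass of KCl = 2.813 × 10^-3 × 74.55 = 0.2097 g
% KCl = 0.2097 / 0.8755 × 100 = 23.95 %

23.95 %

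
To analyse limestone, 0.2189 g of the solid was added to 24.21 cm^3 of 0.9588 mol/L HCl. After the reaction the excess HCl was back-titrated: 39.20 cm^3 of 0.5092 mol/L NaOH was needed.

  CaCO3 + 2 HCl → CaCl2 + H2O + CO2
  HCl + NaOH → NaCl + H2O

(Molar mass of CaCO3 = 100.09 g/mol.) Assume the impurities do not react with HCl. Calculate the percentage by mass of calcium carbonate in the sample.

n(HCl) added = 0.02421 × 0.9588 = 0.02321 mol
n(NaOH) used in back-titration = 0.03920 × 0.5092 = 0.01996 mol
n(HCl) left over = 0.01996 mol (1:1 ratio)
n(HCl) consumed by analyte = 0.02321 − 0.01996 = 3.252 × 10^-3 mol
From the 1:2 ratio, n(CaCO3) = 1/2 × 3.252 × 10^-3 = 1.626 × 10^-3 mol
mass of CaCO3 = 1.626 × 10^-3 × 100.09 = 0.1627 g
% CaCO3 = 0.1627 / 0.2189 × 100 = 74.35 %

74.35 %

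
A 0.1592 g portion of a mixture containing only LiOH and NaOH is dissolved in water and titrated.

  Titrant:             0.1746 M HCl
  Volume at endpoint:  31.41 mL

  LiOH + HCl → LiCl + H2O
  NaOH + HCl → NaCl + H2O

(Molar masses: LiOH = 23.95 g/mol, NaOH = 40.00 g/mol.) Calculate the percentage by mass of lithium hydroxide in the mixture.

n(HCl) = 0.03141 × 0.1746 = 5.484 × 10^-3 mol
Let x = n(LiOH), y = n(NaOH).
Titrant: 1x + 1y = 5.484 × 10^-3;  mass: 23.95x + 40.00y = 0.1592
Solving, x = 3.749 × 10^-3 mol, y = 1.735 × 10^-3 mol
mass of LiOH = 3.749 × 10^-3 × 23.95 = 0.08978 g
% LiOH = 0.08978 / 0.1592 × 100 = 56.40 %

56.40 %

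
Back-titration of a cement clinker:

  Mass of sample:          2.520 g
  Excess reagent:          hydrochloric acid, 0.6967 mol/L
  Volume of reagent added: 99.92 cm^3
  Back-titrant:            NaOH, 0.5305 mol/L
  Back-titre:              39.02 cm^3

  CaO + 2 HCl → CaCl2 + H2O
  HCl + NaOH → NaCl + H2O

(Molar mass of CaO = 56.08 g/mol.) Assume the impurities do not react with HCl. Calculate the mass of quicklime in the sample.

1.372 g

n(HCl) added = 0.09992 × 0.6967 = 0.06961 mol
n(NaOH) used in back-titration = 0.03902 × 0.5305 = 0.02070 mol
n(HCl) left over = 0.02070 mol (1:1 ratio)
n(HCl) consumed by analyte = 0.06961 − 0.02070 = 0.04891 mol
From the 1:2 ratio, n(CaO) = 1/2 × 0.04891 = 0.02446 mol
mass of CaO = 0.02446 × 56.08 = 1.372 g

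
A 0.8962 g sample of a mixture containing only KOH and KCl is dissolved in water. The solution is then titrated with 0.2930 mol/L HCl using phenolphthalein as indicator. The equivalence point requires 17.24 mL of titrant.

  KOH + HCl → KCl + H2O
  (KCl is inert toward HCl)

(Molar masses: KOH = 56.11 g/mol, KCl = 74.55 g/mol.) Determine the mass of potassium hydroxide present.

n(HCl) = 0.01724 × 0.2930 = 5.051 × 10^-3 mol
Let x = n(KOH), y = n(KCl).
Titrant: 1x = 5.051 × 10^-3;  mass: 56.11x + 74.55y = 0.8962
Solving, x = 5.051 × 10^-3 mol, y = 8.220 × 10^-3 mol
mass of KOH = 5.051 × 10^-3 × 56.11 = 0.2834 g

0.2834 g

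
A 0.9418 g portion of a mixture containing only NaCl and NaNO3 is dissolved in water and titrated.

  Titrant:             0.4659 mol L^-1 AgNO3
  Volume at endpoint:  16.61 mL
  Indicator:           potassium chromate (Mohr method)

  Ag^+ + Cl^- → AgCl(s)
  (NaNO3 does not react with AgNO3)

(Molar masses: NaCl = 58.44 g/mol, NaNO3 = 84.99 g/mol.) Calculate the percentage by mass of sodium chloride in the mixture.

48.02 %

n(AgNO3) = 0.01661 × 0.4659 = 7.739 × 10^-3 mol
Let x = n(NaCl), y = n(NaNO3).
Titrant: 1x = 7.739 × 10^-3;  mass: 58.44x + 84.99y = 0.9418
Solving, x = 7.739 × 10^-3 mol, y = 5.760 × 10^-3 mol
mass of NaCl = 7.739 × 10^-3 × 58.44 = 0.4522 g
% NaCl = 0.4522 / 0.9418 × 100 = 48.02 %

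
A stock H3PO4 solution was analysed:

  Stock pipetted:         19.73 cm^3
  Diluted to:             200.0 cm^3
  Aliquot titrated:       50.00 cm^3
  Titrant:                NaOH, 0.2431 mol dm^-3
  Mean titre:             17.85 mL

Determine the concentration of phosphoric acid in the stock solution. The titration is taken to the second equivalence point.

H3PO4 + 2 NaOH → Na2HPO4 + 2 H2O
n(NaOH) = 0.01785 × 0.2431 = 4.339 × 10^-3 mol
From the 1:2 ratio, n(H3PO4) in the aliquot = 1/2 × 4.339 × 10^-3 = 2.170 × 10^-3 mol
[H3PO4]_dilute = 2.170 × 10^-3 / 0.05000 = 0.04339 mol/L
Dilution factor = 200.0 / 19.73 = 10.14
[H3PO4]_stock = 0.04339 × 10.14 = 0.4399 mol/L

0.4399 mol/L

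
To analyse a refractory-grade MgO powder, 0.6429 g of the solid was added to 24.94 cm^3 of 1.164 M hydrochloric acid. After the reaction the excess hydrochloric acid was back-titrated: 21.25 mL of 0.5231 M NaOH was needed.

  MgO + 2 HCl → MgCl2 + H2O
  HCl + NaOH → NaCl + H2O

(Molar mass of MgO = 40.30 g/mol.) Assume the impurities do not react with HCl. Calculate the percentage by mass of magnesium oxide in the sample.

n(HCl) added = 0.02494 × 1.164 = 0.02903 mol
n(NaOH) used in back-titration = 0.02125 × 0.5231 = 0.01112 mol
n(HCl) left over = 0.01112 mol (1:1 ratio)
n(HCl) consumed by analyte = 0.02903 − 0.01112 = 0.01791 mol
From the 1:2 ratio, n(MgO) = 1/2 × 0.01791 = 8.957 × 10^-3 mol
mass of MgO = 8.957 × 10^-3 × 40.30 = 0.3610 g
% MgO = 0.3610 / 0.6429 × 100 = 56.15 %

56.15 %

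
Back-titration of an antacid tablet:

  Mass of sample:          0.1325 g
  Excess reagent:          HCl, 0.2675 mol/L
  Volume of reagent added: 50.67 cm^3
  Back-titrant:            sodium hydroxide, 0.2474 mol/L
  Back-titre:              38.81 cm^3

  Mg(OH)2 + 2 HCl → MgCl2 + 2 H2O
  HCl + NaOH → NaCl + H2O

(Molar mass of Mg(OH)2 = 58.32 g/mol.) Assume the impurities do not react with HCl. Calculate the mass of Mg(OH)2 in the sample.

n(HCl) added = 0.05067 × 0.2675 = 0.01355 mol
n(NaOH) used in back-titration = 0.03881 × 0.2474 = 9.602 × 10^-3 mol
n(HCl) left over = 9.602 × 10^-3 mol (1:1 ratio)
n(HCl) consumed by analyte = 0.01355 − 9.602 × 10^-3 = 3.953 × 10^-3 mol
From the 1:2 ratio, n(Mg(OH)2) = 1/2 × 3.953 × 10^-3 = 1.976 × 10^-3 mol
mass of Mg(OH)2 = 1.976 × 10^-3 × 58.32 = 0.1153 g

0.1153 g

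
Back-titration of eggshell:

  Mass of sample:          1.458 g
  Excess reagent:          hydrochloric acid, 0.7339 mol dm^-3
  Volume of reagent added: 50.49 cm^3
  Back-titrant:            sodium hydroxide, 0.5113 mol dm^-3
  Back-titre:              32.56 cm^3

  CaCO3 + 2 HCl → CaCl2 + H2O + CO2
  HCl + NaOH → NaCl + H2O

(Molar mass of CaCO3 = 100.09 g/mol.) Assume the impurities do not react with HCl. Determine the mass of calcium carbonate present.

1.021 g

n(HCl) added = 0.05049 × 0.7339 = 0.03705 mol
n(NaOH) used in back-titration = 0.03256 × 0.5113 = 0.01665 mol
n(HCl) left over = 0.01665 mol (1:1 ratio)
n(HCl) consumed by analyte = 0.03705 − 0.01665 = 0.02041 mol
From the 1:2 ratio, n(CaCO3) = 1/2 × 0.02041 = 0.01020 mol
mass of CaCO3 = 0.01020 × 100.09 = 1.021 g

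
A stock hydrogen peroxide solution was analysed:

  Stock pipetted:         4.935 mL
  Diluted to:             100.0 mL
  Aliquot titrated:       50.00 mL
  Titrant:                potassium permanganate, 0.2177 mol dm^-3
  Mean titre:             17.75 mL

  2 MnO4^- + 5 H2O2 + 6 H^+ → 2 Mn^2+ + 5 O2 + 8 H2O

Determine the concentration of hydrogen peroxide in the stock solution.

3.915 mol/L

n(KMnO4) = 0.01775 × 0.2177 = 3.864 × 10^-3 mol
From the 5:2 ratio, n(H2O2) in the aliquot = 5/2 × 3.864 × 10^-3 = 9.660 × 10^-3 mol
[H2O2]_dilute = 9.660 × 10^-3 / 0.05000 = 0.1932 mol/L
Dilution factor = 100.0 / 4.935 = 20.26
[H2O2]_stock = 0.1932 × 20.26 = 3.915 mol/L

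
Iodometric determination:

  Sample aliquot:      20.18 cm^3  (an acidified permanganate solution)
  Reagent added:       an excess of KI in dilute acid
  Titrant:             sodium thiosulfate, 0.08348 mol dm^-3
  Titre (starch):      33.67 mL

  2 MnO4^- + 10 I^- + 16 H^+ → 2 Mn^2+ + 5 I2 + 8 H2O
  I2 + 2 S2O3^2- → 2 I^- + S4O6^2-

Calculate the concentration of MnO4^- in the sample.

n(S2O3^2-) = 0.03367 × 0.08348 = 2.811 × 10^-3 mol
n(I2) = n(S2O3^2-)/2 = 1.405 × 10^-3 mol
From the 2:5 ratio, n(MnO4^-) in the aliquot = 2/5 × 1.405 × 10^-3 = 5.622 × 10^-4 mol
[MnO4^-] = 5.622 × 10^-4 / 0.02018 = 0.02786 mol/L

0.02786 mol/L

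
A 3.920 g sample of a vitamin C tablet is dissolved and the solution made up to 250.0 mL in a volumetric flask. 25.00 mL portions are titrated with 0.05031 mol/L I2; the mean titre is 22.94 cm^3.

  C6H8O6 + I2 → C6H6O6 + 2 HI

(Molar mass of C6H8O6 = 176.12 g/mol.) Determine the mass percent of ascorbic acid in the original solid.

51.85 %

n(I2) per titration = 0.02294 × 0.05031 = 1.154 × 10^-3 mol
n(C6H8O6) in each aliquot = 1.154 × 10^-3 mol (1:1 ratio)
n(C6H8O6) in the whole flask = 1.154 × 10^-3 × 250.0/25.00 = 0.01154 mol
mass of C6H8O6 = 0.01154 × 176.12 = 2.033 g
% C6H8O6 = 2.033 / 3.920 × 100 = 51.85 %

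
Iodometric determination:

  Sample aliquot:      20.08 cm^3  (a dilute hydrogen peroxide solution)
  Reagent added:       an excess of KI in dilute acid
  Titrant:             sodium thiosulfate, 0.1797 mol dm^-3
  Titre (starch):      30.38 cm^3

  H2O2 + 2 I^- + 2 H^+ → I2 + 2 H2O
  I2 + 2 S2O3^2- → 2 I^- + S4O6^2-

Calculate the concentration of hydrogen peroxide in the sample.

0.1359 mol/L

n(S2O3^2-) = 0.03038 × 0.1797 = 5.459 × 10^-3 mol
n(I2) = n(S2O3^2-)/2 = 2.730 × 10^-3 mol
n(H2O2) in the aliquot = 2.730 × 10^-3 mol (1:1 ratio)
[H2O2] = 2.730 × 10^-3 / 0.02008 = 0.1359 mol/L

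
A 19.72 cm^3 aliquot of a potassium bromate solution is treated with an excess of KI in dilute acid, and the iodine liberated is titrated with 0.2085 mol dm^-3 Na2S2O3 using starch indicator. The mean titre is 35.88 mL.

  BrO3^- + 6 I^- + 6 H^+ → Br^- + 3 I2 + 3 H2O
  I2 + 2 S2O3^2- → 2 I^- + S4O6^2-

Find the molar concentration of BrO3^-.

n(S2O3^2-) = 0.03588 × 0.2085 = 7.481 × 10^-3 mol
n(I2) = n(S2O3^2-)/2 = 3.740 × 10^-3 mol
From the 1:3 ratio, n(BrO3^-) in the aliquot = 1/3 × 3.740 × 10^-3 = 1.247 × 10^-3 mol
[BrO3^-] = 1.247 × 10^-3 / 0.01972 = 0.06323 mol/L

0.06323 mol/L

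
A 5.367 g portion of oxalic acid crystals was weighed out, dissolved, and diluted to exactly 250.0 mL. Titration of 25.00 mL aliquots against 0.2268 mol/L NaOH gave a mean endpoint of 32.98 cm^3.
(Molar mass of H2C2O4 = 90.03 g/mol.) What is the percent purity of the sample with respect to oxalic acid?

62.74 %

H2C2O4 + 2 NaOH → Na2C2O4 + 2 H2O
n(NaOH) per titration = 0.03298 × 0.2268 = 7.480 × 10^-3 mol
From the 1:2 ratio, n(H2C2O4) in each aliquot = 1/2 × 7.480 × 10^-3 = 3.740 × 10^-3 mol
n(H2C2O4) in the whole flask = 3.740 × 10^-3 × 250.0/25.00 = 0.03740 mol
mass of H2C2O4 = 0.03740 × 90.03 = 3.367 g
% H2C2O4 = 3.367 / 5.367 × 100 = 62.74 %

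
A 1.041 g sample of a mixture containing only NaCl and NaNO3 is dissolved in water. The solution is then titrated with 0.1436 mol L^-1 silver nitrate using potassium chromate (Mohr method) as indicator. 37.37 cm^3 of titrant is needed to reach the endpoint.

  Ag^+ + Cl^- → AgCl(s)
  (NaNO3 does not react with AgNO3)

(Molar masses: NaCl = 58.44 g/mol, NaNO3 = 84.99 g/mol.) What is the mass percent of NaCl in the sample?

n(AgNO3) = 0.03737 × 0.1436 = 5.366 × 10^-3 mol
Let x = n(NaCl), y = n(NaNO3).
Titrant: 1x = 5.366 × 10^-3;  mass: 58.44x + 84.99y = 1.041
Solving, x = 5.366 × 10^-3 mol, y = 8.559 × 10^-3 mol
mass of NaCl = 5.366 × 10^-3 × 58.44 = 0.3136 g
% NaCl = 0.3136 / 1.041 × 100 = 30.13 %

30.13 %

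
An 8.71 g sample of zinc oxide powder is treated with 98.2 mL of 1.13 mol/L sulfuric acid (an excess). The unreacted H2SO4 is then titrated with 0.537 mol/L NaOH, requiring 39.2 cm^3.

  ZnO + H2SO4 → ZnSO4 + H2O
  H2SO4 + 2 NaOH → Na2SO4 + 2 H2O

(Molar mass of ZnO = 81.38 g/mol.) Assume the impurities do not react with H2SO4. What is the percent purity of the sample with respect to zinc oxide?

93.8 %

n(H2SO4) added = 0.0982 × 1.13 = 0.111 mol
n(NaOH) used in back-titration = 0.0392 × 0.537 = 0.0211 mol
From the 1:2 ratio, n(H2SO4) left over = 1/2 × 0.0211 = 0.0105 mol
n(H2SO4) consumed by analyte = 0.111 − 0.0105 = 0.100 mol
n(ZnO) = 0.100 mol (1:1 ratio)
mass of ZnO = 0.100 × 81.38 = 8.17 g
% ZnO = 8.17 / 8.71 × 100 = 93.8 %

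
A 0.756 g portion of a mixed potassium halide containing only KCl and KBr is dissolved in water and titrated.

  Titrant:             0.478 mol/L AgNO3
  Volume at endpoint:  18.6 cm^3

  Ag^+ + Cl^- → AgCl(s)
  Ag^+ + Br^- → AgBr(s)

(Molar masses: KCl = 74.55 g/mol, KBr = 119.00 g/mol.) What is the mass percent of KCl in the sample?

n(AgNO3) = 0.0186 × 0.478 = 8.89 × 10^-3 mol
Let x = n(KCl), y = n(KBr).
Titrant: 1x + 1y = 8.89 × 10^-3;  mass: 74.55x + 119.00y = 0.756
Solving, x = 6.79 × 10^-3 mol, y = 2.10 × 10^-3 mol
mass of KCl = 6.79 × 10^-3 × 74.55 = 0.507 g
% KCl = 0.507 / 0.756 × 100 = 67.0 %

67.0 %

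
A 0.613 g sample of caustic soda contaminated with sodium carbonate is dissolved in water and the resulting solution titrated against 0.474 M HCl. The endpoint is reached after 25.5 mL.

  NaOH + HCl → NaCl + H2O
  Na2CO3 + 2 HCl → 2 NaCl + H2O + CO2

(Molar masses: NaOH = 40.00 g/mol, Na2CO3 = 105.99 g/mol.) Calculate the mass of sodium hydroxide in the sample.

0.0848 g

n(HCl) = 0.0255 × 0.474 = 0.0121 mol
Let x = n(NaOH), y = n(Na2CO3).
Titrant: 1x + 2y = 0.0121;  mass: 40.00x + 105.99y = 0.613
Solving, x = 2.12 × 10^-3 mol, y = 4.98 × 10^-3 mol
mass of NaOH = 2.12 × 10^-3 × 40.00 = 0.0848 g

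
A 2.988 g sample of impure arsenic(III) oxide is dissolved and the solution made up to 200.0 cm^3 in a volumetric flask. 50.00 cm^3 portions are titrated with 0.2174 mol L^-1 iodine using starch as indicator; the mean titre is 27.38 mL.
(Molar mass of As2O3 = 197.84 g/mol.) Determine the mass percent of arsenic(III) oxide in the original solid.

As2O3 + 2 I2 + 2 H2O → As2O5 + 4 HI
n(I2) per titration = 0.02738 × 0.2174 = 5.952 × 10^-3 mol
From the 1:2 ratio, n(As2O3) in each aliquot = 1/2 × 5.952 × 10^-3 = 2.976 × 10^-3 mol
n(As2O3) in the whole flask = 2.976 × 10^-3 × 200.0/50.00 = 0.01190 mol
mass of As2O3 = 0.01190 × 197.84 = 2.355 g
% As2O3 = 2.355 / 2.988 × 100 = 78.82 %

78.82 %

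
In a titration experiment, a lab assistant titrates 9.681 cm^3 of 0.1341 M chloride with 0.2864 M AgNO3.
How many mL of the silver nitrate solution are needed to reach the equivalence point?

Ag^+ + Cl^- → AgCl(s)
n(Cl-) = 0.009681 L × 0.1341 mol/L = 1.298 × 10^-3 mol
n(AgNO3) = 1.298 × 10^-3 mol (1:1 stoichiometry)
V(AgNO3) = 1.298 × 10^-3 mol / 0.2864 mol/L = 0.004533 L = 4.533 mL

4.533 mL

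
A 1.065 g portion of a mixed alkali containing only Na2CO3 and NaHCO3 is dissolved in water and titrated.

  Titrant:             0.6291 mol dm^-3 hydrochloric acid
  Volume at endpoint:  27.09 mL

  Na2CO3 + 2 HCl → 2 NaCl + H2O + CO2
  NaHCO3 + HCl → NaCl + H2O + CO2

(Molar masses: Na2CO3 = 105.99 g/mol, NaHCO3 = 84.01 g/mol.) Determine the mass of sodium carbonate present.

n(HCl) = 0.02709 × 0.6291 = 0.01704 mol
Let x = n(Na2CO3), y = n(NaHCO3).
Titrant: 2x + 1y = 0.01704;  mass: 105.99x + 84.01y = 1.065
Solving, x = 5.912 × 10^-3 mol, y = 5.218 × 10^-3 mol
mass of Na2CO3 = 5.912 × 10^-3 × 105.99 = 0.6266 g

0.6266 g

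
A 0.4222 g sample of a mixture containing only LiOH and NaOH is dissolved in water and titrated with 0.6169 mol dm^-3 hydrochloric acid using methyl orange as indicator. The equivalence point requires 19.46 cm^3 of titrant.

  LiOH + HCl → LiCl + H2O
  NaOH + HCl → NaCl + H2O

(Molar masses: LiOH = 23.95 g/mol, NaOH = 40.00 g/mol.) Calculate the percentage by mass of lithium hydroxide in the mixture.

20.50 %

n(HCl) = 0.01946 × 0.6169 = 0.01200 mol
Let x = n(LiOH), y = n(NaOH).
Titrant: 1x + 1y = 0.01200;  mass: 23.95x + 40.00y = 0.4222
Solving, x = 3.613 × 10^-3 mol, y = 8.391 × 10^-3 mol
mass of LiOH = 3.613 × 10^-3 × 23.95 = 0.08654 g
% LiOH = 0.08654 / 0.4222 × 100 = 20.50 %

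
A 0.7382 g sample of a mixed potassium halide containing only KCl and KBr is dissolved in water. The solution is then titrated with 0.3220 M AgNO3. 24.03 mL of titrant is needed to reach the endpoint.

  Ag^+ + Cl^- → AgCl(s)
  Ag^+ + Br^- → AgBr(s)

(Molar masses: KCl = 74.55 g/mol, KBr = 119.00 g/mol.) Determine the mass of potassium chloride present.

n(AgNO3) = 0.02403 × 0.3220 = 7.738 × 10^-3 mol
Let x = n(KCl), y = n(KBr).
Titrant: 1x + 1y = 7.738 × 10^-3;  mass: 74.55x + 119.00y = 0.7382
Solving, x = 4.108 × 10^-3 mol, y = 3.630 × 10^-3 mol
mass of KCl = 4.108 × 10^-3 × 74.55 = 0.3062 g

0.3062 g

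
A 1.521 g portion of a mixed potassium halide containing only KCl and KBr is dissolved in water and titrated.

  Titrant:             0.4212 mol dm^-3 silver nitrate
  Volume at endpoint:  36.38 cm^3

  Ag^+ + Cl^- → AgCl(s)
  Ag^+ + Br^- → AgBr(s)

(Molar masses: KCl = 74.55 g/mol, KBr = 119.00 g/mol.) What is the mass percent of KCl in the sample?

n(AgNO3) = 0.03638 × 0.4212 = 0.01532 mol
Let x = n(KCl), y = n(KBr).
Titrant: 1x + 1y = 0.01532;  mass: 74.55x + 119.00y = 1.521
Solving, x = 6.805 × 10^-3 mol, y = 8.519 × 10^-3 mol
mass of KCl = 6.805 × 10^-3 × 74.55 = 0.5073 g
% KCl = 0.5073 / 1.521 × 100 = 33.35 %

33.35 %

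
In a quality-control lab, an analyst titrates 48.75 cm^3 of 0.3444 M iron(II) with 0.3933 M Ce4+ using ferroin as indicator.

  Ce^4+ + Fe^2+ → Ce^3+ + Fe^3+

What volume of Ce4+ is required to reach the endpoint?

42.69 mL

n(Fe2+) = 0.04875 L × 0.3444 mol/L = 0.01679 mol
n(Ce4+) = 0.01679 mol (1:1 stoichiometry)
V(Ce4+) = 0.01679 mol / 0.3933 mol/L = 0.04269 L = 42.69 mL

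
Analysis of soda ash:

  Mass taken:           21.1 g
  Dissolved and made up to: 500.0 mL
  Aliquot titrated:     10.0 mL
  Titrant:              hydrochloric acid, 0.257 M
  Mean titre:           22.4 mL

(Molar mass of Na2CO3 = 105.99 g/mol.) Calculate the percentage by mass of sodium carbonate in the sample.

Na2CO3 + 2 HCl → 2 NaCl + H2O + CO2
n(HCl) per titration = 0.0224 × 0.257 = 5.76 × 10^-3 mol
From the 1:2 ratio, n(Na2CO3) in each aliquot = 1/2 × 5.76 × 10^-3 = 2.88 × 10^-3 mol
n(Na2CO3) in the whole flask = 2.88 × 10^-3 × 500.0/10.0 = 0.144 mol
mass of Na2CO3 = 0.144 × 105.99 = 15.3 g
% Na2CO3 = 15.3 / 21.1 × 100 = 72.3 %

72.3 %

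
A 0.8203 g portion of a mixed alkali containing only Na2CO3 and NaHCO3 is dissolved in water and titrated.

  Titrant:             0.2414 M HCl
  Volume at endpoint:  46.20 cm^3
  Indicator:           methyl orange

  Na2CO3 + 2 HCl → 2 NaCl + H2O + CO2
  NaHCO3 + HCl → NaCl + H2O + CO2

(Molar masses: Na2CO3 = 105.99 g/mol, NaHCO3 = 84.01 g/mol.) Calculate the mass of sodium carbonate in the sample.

n(HCl) = 0.04620 × 0.2414 = 0.01115 mol
Let x = n(Na2CO3), y = n(NaHCO3).
Titrant: 2x + 1y = 0.01115;  mass: 105.99x + 84.01y = 0.8203
Solving, x = 1.880 × 10^-3 mol, y = 7.392 × 10^-3 mol
mass of Na2CO3 = 1.880 × 10^-3 × 105.99 = 0.1993 g

0.1993 g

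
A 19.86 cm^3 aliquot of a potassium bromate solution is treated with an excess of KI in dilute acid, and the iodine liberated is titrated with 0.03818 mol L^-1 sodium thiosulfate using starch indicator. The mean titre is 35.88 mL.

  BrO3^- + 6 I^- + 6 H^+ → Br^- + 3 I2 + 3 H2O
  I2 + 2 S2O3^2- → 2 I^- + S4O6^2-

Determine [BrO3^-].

n(S2O3^2-) = 0.03588 × 0.03818 = 1.370 × 10^-3 mol
n(I2) = n(S2O3^2-)/2 = 6.849 × 10^-4 mol
From the 1:3 ratio, n(BrO3^-) in the aliquot = 1/3 × 6.849 × 10^-4 = 2.283 × 10^-4 mol
[BrO3^-] = 2.283 × 10^-4 / 0.01986 = 0.01150 mol/L

0.01150 mol/L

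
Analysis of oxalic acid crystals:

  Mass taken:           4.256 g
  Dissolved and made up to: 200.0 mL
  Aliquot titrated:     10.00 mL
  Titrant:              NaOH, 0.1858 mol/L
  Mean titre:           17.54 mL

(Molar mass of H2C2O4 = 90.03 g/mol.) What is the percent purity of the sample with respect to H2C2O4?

H2C2O4 + 2 NaOH → Na2C2O4 + 2 H2O
n(NaOH) per titration = 0.01754 × 0.1858 = 3.259 × 10^-3 mol
From the 1:2 ratio, n(H2C2O4) in each aliquot = 1/2 × 3.259 × 10^-3 = 1.629 × 10^-3 mol
n(H2C2O4) in the whole flask = 1.629 × 10^-3 × 200.0/10.00 = 0.03259 mol
mass of H2C2O4 = 0.03259 × 90.03 = 2.934 g
% H2C2O4 = 2.934 / 4.256 × 100 = 68.94 %

68.94 %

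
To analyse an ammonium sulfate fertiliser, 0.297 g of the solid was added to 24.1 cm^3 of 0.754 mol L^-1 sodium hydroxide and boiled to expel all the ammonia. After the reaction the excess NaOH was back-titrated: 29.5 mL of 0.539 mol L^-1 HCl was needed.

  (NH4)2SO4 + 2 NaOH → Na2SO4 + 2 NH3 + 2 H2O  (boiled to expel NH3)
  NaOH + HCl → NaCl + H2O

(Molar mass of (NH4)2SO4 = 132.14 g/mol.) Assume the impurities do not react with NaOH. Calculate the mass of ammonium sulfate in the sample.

n(NaOH) added = 0.0241 × 0.754 = 0.0182 mol
n(HCl) used in back-titration = 0.0295 × 0.539 = 0.0159 mol
n(NaOH) left over = 0.0159 mol (1:1 ratio)
n(NaOH) consumed by analyte = 0.0182 − 0.0159 = 2.27 × 10^-3 mol
From the 1:2 ratio, n((NH4)2SO4) = 1/2 × 2.27 × 10^-3 = 1.14 × 10^-3 mol
mass of (NH4)2SO4 = 1.14 × 10^-3 × 132.14 = 0.150 g

0.150 g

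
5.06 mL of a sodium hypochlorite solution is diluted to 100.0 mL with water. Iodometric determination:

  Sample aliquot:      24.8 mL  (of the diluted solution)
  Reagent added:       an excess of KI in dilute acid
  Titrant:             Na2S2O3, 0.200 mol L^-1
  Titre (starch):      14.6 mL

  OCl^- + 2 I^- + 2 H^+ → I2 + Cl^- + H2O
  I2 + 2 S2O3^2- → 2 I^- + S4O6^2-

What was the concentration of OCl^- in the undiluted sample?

1.16 mol/L

n(S2O3^2-) = 0.0146 × 0.200 = 2.92 × 10^-3 mol
n(I2) = n(S2O3^2-)/2 = 1.46 × 10^-3 mol
n(OCl^-) in the aliquot = 1.46 × 10^-3 mol (1:1 ratio)
[OCl^-]_dilute = 1.46 × 10^-3 / 0.0248 = 0.0589 mol/L
[OCl^-]_original = 0.0589 × 100.0/5.06 = 1.16 mol/L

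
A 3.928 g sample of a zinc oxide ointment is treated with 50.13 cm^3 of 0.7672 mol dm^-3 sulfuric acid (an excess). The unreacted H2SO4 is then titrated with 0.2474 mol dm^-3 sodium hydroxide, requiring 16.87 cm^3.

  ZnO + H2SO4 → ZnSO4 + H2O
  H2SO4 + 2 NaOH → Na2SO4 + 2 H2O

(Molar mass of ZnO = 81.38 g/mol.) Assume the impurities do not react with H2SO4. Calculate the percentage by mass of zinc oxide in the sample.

75.36 %

n(H2SO4) added = 0.05013 × 0.7672 = 0.03846 mol
n(NaOH) used in back-titration = 0.01687 × 0.2474 = 4.174 × 10^-3 mol
From the 1:2 ratio, n(H2SO4) left over = 1/2 × 4.174 × 10^-3 = 2.087 × 10^-3 mol
n(H2SO4) consumed by analyte = 0.03846 − 2.087 × 10^-3 = 0.03637 mol
n(ZnO) = 0.03637 mol (1:1 ratio)
mass of ZnO = 0.03637 × 81.38 = 2.960 g
% ZnO = 2.960 / 3.928 × 100 = 75.36 %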